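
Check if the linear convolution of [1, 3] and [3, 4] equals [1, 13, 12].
Recompute linear convolution of [1, 3] and [3, 4]: y[0] = 1×3 = 3; y[1] = 1×4 + 3×3 = 13; y[2] = 3×4 = 12 → [3, 13, 12]. Compare to given [1, 13, 12]: they differ at index 0: given 1, correct 3, so answer: No

No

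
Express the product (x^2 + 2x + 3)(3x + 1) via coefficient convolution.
Ascending coefficients: a = [3, 2, 1], b = [1, 3]. c[0] = 3×1 = 3; c[1] = 3×3 + 2×1 = 11; c[2] = 2×3 + 1×1 = 7; c[3] = 1×3 = 3. Result coefficients: [3, 11, 7, 3] → 3x^3 + 7x^2 + 11x + 3

3x^3 + 7x^2 + 11x + 3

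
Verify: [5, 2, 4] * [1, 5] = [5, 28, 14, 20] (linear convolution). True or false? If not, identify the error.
Recompute linear convolution of [5, 2, 4] and [1, 5]: y[0] = 5×1 = 5; y[1] = 5×5 + 2×1 = 27; y[2] = 2×5 + 4×1 = 14; y[3] = 4×5 = 20 → [5, 27, 14, 20]. Compare to given [5, 28, 14, 20]: they differ at index 1: given 28, correct 27, so answer: No

No. Error at index 1: given 28, correct 27.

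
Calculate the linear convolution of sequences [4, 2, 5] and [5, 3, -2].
y[0] = 4×5 = 20; y[1] = 4×3 + 2×5 = 22; y[2] = 4×-2 + 2×3 + 5×5 = 23; y[3] = 2×-2 + 5×3 = 11; y[4] = 5×-2 = -10

[20, 22, 23, 11, -10]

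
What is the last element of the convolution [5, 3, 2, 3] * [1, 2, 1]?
Use y[k] = Σ_i a[i]·b[k-i] at k=5. y[5] = 3×1 = 3

3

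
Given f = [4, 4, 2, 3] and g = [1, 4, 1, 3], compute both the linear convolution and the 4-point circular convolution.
Linear: y_lin[0] = 4×1 = 4; y_lin[1] = 4×4 + 4×1 = 20; y_lin[2] = 4×1 + 4×4 + 2×1 = 22; y_lin[3] = 4×3 + 4×1 + 2×4 + 3×1 = 27; y_lin[4] = 4×3 + 2×1 + 3×4 = 26; y_lin[5] = 2×3 + 3×1 = 9; y_lin[6] = 3×3 = 9 → [4, 20, 22, 27, 26, 9, 9]. Circular (length 4): y[0] = 4×1 + 4×3 + 2×1 + 3×4 = 30; y[1] = 4×4 + 4×1 + 2×3 + 3×1 = 29; y[2] = 4×1 + 4×4 + 2×1 + 3×3 = 31; y[3] = 4×3 + 4×1 + 2×4 + 3×1 = 27 → [30, 29, 31, 27]

Linear: [4, 20, 22, 27, 26, 9, 9], Circular: [30, 29, 31, 27]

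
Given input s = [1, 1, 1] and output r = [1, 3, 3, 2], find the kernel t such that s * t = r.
Output length 4 = len(s) + len(t) - 1 ⇒ len(t) = 2. Solve t forward using t[k] = (r[k] - Σ_{i≥1} s[i]·t[k-i]) / s[0]: t[0] = r[0] / s[0] = 1 / 1 = 1; t[1] = (r[1] - 1×1) / s[0] = (3 - 1×1) / 1 = 2. So t = [1, 2]. Forward-check [1, 1, 1] * [1, 2]: r[0] = 1×1 = 1; r[1] = 1×2 + 1×1 = 3; r[2] = 1×2 + 1×1 = 3; r[3] = 1×2 = 2 → [1, 3, 3, 2] ✓

[1, 2]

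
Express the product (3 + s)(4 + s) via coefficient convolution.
Ascending coefficients: a = [3, 1], b = [4, 1]. c[0] = 3×4 = 12; c[1] = 3×1 + 1×4 = 7; c[2] = 1×1 = 1. Result coefficients: [12, 7, 1] → 12 + 7s + s^2

12 + 7s + s^2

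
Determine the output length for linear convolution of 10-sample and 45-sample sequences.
Linear/full convolution length: m + n - 1 = 10 + 45 - 1 = 54

54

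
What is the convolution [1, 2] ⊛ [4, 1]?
y[0] = 1×4 = 4; y[1] = 1×1 + 2×4 = 9; y[2] = 2×1 = 2

[4, 9, 2]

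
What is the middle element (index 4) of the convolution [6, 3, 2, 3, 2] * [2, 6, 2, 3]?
Use y[k] = Σ_i a[i]·b[k-i] at k=4. y[4] = 3×3 + 2×2 + 3×6 + 2×2 = 35

35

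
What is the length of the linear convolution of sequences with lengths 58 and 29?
Linear/full convolution length: m + n - 1 = 58 + 29 - 1 = 86

86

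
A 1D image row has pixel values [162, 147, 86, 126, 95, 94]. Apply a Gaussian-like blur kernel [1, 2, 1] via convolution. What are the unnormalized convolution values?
Convolve image row [162, 147, 86, 126, 95, 94] with kernel [1, 2, 1]: y[0] = 162×1 = 162; y[1] = 162×2 + 147×1 = 471; y[2] = 162×1 + 147×2 + 86×1 = 542; y[3] = 147×1 + 86×2 + 126×1 = 445; y[4] = 86×1 + 126×2 + 95×1 = 433; y[5] = 126×1 + 95×2 + 94×1 = 410; y[6] = 95×1 + 94×2 = 283; y[7] = 94×1 = 94 → [162, 471, 542, 445, 433, 410, 283, 94]. Normalization factor = sum(kernel) = 4.

[162, 471, 542, 445, 433, 410, 283, 94]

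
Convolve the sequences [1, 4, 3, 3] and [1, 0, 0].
y[0] = 1×1 = 1; y[1] = 1×0 + 4×1 = 4; y[2] = 1×0 + 4×0 + 3×1 = 3; y[3] = 4×0 + 3×0 + 3×1 = 3; y[4] = 3×0 + 3×0 = 0; y[5] = 3×0 = 0

[1, 4, 3, 3, 0, 0]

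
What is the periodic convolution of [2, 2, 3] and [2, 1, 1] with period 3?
Use y[k] = Σ_j x[j]·h[(k-j) mod 3]. y[0] = 2×2 + 2×1 + 3×1 = 9; y[1] = 2×1 + 2×2 + 3×1 = 9; y[2] = 2×1 + 2×1 + 3×2 = 10. Result: [9, 9, 10]

[9, 9, 10]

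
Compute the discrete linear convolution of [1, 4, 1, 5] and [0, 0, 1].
y[0] = 1×0 = 0; y[1] = 1×0 + 4×0 = 0; y[2] = 1×1 + 4×0 + 1×0 = 1; y[3] = 4×1 + 1×0 + 5×0 = 4; y[4] = 1×1 + 5×0 = 1; y[5] = 5×1 = 5

[0, 0, 1, 4, 1, 5]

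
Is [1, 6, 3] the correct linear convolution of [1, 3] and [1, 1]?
Recompute linear convolution of [1, 3] and [1, 1]: y[0] = 1×1 = 1; y[1] = 1×1 + 3×1 = 4; y[2] = 3×1 = 3 → [1, 4, 3]. Compare to given [1, 6, 3]: they differ at index 1: given 6, correct 4, so answer: No

No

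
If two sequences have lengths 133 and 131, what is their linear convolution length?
Linear/full convolution length: m + n - 1 = 133 + 131 - 1 = 263

263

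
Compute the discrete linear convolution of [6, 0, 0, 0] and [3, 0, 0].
y[0] = 6×3 = 18; y[1] = 6×0 + 0×3 = 0; y[2] = 6×0 + 0×0 + 0×3 = 0; y[3] = 0×0 + 0×0 + 0×3 = 0; y[4] = 0×0 + 0×0 = 0; y[5] = 0×0 = 0

[18, 0, 0, 0, 0, 0]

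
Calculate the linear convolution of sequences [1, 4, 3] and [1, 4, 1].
y[0] = 1×1 = 1; y[1] = 1×4 + 4×1 = 8; y[2] = 1×1 + 4×4 + 3×1 = 20; y[3] = 4×1 + 3×4 = 16; y[4] = 3×1 = 3

[1, 8, 20, 16, 3]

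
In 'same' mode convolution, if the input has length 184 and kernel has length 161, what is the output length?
'Same' mode returns an output with the same length as the input: 184

184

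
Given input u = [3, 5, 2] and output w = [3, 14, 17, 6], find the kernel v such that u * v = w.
Output length 4 = len(u) + len(v) - 1 ⇒ len(v) = 2. Solve v forward using v[k] = (w[k] - Σ_{i≥1} u[i]·v[k-i]) / u[0]: v[0] = w[0] / u[0] = 3 / 3 = 1; v[1] = (w[1] - 5×1) / u[0] = (14 - 5×1) / 3 = 3. So v = [1, 3]. Forward-check [3, 5, 2] * [1, 3]: w[0] = 3×1 = 3; w[1] = 3×3 + 5×1 = 14; w[2] = 5×3 + 2×1 = 17; w[3] = 2×3 = 6 → [3, 14, 17, 6] ✓

[1, 3]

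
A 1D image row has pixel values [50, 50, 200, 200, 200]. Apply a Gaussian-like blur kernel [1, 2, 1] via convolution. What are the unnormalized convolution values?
Convolve image row [50, 50, 200, 200, 200] with kernel [1, 2, 1]: y[0] = 50×1 = 50; y[1] = 50×2 + 50×1 = 150; y[2] = 50×1 + 50×2 + 200×1 = 350; y[3] = 50×1 + 200×2 + 200×1 = 650; y[4] = 200×1 + 200×2 + 200×1 = 800; y[5] = 200×1 + 200×2 = 600; y[6] = 200×1 = 200 → [50, 150, 350, 650, 800, 600, 200]. Normalization factor = sum(kernel) = 4.

[50, 150, 350, 650, 800, 600, 200]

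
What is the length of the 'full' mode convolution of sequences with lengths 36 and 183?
Linear/full convolution length: m + n - 1 = 36 + 183 - 1 = 218

218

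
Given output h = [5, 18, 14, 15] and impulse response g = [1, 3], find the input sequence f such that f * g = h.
Deconvolve h=[5, 18, 14, 15] by g=[1, 3]. Since g[0]=1, solve forward: f[0] = h[0] / 1 = 5; f[1] = (h[1] - 5×3) / 1 = 3; f[2] = (h[2] - 3×3) / 1 = 5. So f = [5, 3, 5]. Check by forward convolution: h[0] = 5×1 = 5; h[1] = 5×3 + 3×1 = 18; h[2] = 3×3 + 5×1 = 14; h[3] = 5×3 = 15

[5, 3, 5]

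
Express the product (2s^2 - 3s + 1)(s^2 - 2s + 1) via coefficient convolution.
Ascending coefficients: a = [1, -3, 2], b = [1, -2, 1]. c[0] = 1×1 = 1; c[1] = 1×-2 + -3×1 = -5; c[2] = 1×1 + -3×-2 + 2×1 = 9; c[3] = -3×1 + 2×-2 = -7; c[4] = 2×1 = 2. Result coefficients: [1, -5, 9, -7, 2] → 2s^4 - 7s^3 + 9s^2 - 5s + 1

2s^4 - 7s^3 + 9s^2 - 5s + 1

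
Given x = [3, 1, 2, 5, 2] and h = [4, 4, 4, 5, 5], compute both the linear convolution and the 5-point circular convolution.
Linear: y_lin[0] = 3×4 = 12; y_lin[1] = 3×4 + 1×4 = 16; y_lin[2] = 3×4 + 1×4 + 2×4 = 24; y_lin[3] = 3×5 + 1×4 + 2×4 + 5×4 = 47; y_lin[4] = 3×5 + 1×5 + 2×4 + 5×4 + 2×4 = 56; y_lin[5] = 1×5 + 2×5 + 5×4 + 2×4 = 43; y_lin[6] = 2×5 + 5×5 + 2×4 = 43; y_lin[7] = 5×5 + 2×5 = 35; y_lin[8] = 2×5 = 10 → [12, 16, 24, 47, 56, 43, 43, 35, 10]. Circular (length 5): y[0] = 3×4 + 1×5 + 2×5 + 5×4 + 2×4 = 55; y[1] = 3×4 + 1×4 + 2×5 + 5×5 + 2×4 = 59; y[2] = 3×4 + 1×4 + 2×4 + 5×5 + 2×5 = 59; y[3] = 3×5 + 1×4 + 2×4 + 5×4 + 2×5 = 57; y[4] = 3×5 + 1×5 + 2×4 + 5×4 + 2×4 = 56 → [55, 59, 59, 57, 56]

Linear: [12, 16, 24, 47, 56, 43, 43, 35, 10], Circular: [55, 59, 59, 57, 56]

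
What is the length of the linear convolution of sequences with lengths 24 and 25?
Linear/full convolution length: m + n - 1 = 24 + 25 - 1 = 48

48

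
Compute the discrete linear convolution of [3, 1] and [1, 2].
y[0] = 3×1 = 3; y[1] = 3×2 + 1×1 = 7; y[2] = 1×2 = 2

[3, 7, 2]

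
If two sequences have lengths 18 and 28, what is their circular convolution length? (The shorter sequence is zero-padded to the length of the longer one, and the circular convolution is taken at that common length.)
Circular convolution (zero-padding the shorter input) has length max(m, n) = max(18, 28) = 28

28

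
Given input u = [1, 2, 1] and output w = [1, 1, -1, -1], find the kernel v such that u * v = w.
Output length 4 = len(u) + len(v) - 1 ⇒ len(v) = 2. Solve v forward using v[k] = (w[k] - Σ_{i≥1} u[i]·v[k-i]) / u[0]: v[0] = w[0] / u[0] = 1 / 1 = 1; v[1] = (w[1] - 2×1) / u[0] = (1 - 2×1) / 1 = -1. So v = [1, -1]. Forward-check [1, 2, 1] * [1, -1]: w[0] = 1×1 = 1; w[1] = 1×-1 + 2×1 = 1; w[2] = 2×-1 + 1×1 = -1; w[3] = 1×-1 = -1 → [1, 1, -1, -1] ✓

[1, -1]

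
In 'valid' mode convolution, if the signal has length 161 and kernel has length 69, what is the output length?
'Valid' mode counts only positions where the kernel fully overlaps the signal: m - n + 1 = 161 - 69 + 1 = 93

93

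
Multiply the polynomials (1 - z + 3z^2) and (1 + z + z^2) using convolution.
Ascending coefficients: a = [1, -1, 3], b = [1, 1, 1]. c[0] = 1×1 = 1; c[1] = 1×1 + -1×1 = 0; c[2] = 1×1 + -1×1 + 3×1 = 3; c[3] = -1×1 + 3×1 = 2; c[4] = 3×1 = 3. Result coefficients: [1, 0, 3, 2, 3] → 1 + 3z^2 + 2z^3 + 3z^4

1 + 3z^2 + 2z^3 + 3z^4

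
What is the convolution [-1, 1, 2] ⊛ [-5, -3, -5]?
y[0] = -1×-5 = 5; y[1] = -1×-3 + 1×-5 = -2; y[2] = -1×-5 + 1×-3 + 2×-5 = -8; y[3] = 1×-5 + 2×-3 = -11; y[4] = 2×-5 = -10

[5, -2, -8, -11, -10]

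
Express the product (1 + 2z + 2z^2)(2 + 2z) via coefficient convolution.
Ascending coefficients: a = [1, 2, 2], b = [2, 2]. c[0] = 1×2 = 2; c[1] = 1×2 + 2×2 = 6; c[2] = 2×2 + 2×2 = 8; c[3] = 2×2 = 4. Result coefficients: [2, 6, 8, 4] → 2 + 6z + 8z^2 + 4z^3

2 + 6z + 8z^2 + 4z^3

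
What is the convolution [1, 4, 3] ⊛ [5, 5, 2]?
y[0] = 1×5 = 5; y[1] = 1×5 + 4×5 = 25; y[2] = 1×2 + 4×5 + 3×5 = 37; y[3] = 4×2 + 3×5 = 23; y[4] = 3×2 = 6

[5, 25, 37, 23, 6]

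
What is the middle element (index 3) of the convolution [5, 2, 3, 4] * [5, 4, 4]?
Use y[k] = Σ_i a[i]·b[k-i] at k=3. y[3] = 2×4 + 3×4 + 4×5 = 40

40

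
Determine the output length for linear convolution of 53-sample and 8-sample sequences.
Linear/full convolution length: m + n - 1 = 53 + 8 - 1 = 60

60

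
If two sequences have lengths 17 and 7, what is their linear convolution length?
Linear/full convolution length: m + n - 1 = 17 + 7 - 1 = 23

23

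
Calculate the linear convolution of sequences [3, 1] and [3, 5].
y[0] = 3×3 = 9; y[1] = 3×5 + 1×3 = 18; y[2] = 1×5 = 5

[9, 18, 5]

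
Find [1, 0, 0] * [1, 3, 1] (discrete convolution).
y[0] = 1×1 = 1; y[1] = 1×3 + 0×1 = 3; y[2] = 1×1 + 0×3 + 0×1 = 1; y[3] = 0×1 + 0×3 = 0; y[4] = 0×1 = 0

[1, 3, 1, 0, 0]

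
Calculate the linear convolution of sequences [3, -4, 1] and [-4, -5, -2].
y[0] = 3×-4 = -12; y[1] = 3×-5 + -4×-4 = 1; y[2] = 3×-2 + -4×-5 + 1×-4 = 10; y[3] = -4×-2 + 1×-5 = 3; y[4] = 1×-2 = -2

[-12, 1, 10, 3, -2]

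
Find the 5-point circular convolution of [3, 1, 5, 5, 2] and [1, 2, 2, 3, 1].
Use y[k] = Σ_j u[j]·v[(k-j) mod 5]. y[0] = 3×1 + 1×1 + 5×3 + 5×2 + 2×2 = 33; y[1] = 3×2 + 1×1 + 5×1 + 5×3 + 2×2 = 31; y[2] = 3×2 + 1×2 + 5×1 + 5×1 + 2×3 = 24; y[3] = 3×3 + 1×2 + 5×2 + 5×1 + 2×1 = 28; y[4] = 3×1 + 1×3 + 5×2 + 5×2 + 2×1 = 28. Result: [33, 31, 24, 28, 28]

[33, 31, 24, 28, 28]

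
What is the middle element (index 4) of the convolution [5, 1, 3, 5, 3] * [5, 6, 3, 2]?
Use y[k] = Σ_i a[i]·b[k-i] at k=4. y[4] = 1×2 + 3×3 + 5×6 + 3×5 = 56

56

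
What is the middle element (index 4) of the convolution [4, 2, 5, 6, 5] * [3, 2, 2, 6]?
Use y[k] = Σ_i a[i]·b[k-i] at k=4. y[4] = 2×6 + 5×2 + 6×2 + 5×3 = 49

49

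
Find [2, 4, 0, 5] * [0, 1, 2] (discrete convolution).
y[0] = 2×0 = 0; y[1] = 2×1 + 4×0 = 2; y[2] = 2×2 + 4×1 + 0×0 = 8; y[3] = 4×2 + 0×1 + 5×0 = 8; y[4] = 0×2 + 5×1 = 5; y[5] = 5×2 = 10

[0, 2, 8, 8, 5, 10]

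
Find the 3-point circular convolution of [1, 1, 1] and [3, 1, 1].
Use y[k] = Σ_j s[j]·t[(k-j) mod 3]. y[0] = 1×3 + 1×1 + 1×1 = 5; y[1] = 1×1 + 1×3 + 1×1 = 5; y[2] = 1×1 + 1×1 + 1×3 = 5. Result: [5, 5, 5]

[5, 5, 5]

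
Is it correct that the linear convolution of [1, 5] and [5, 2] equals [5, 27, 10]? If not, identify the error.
Recompute linear convolution of [1, 5] and [5, 2]: y[0] = 1×5 = 5; y[1] = 1×2 + 5×5 = 27; y[2] = 5×2 = 10 → [5, 27, 10]. Given [5, 27, 10] matches, so answer: Yes

Yes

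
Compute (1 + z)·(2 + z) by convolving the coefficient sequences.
Ascending coefficients: a = [1, 1], b = [2, 1]. c[0] = 1×2 = 2; c[1] = 1×1 + 1×2 = 3; c[2] = 1×1 = 1. Result coefficients: [2, 3, 1] → 2 + 3z + z^2

2 + 3z + z^2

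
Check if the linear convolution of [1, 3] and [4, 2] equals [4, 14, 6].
Recompute linear convolution of [1, 3] and [4, 2]: y[0] = 1×4 = 4; y[1] = 1×2 + 3×4 = 14; y[2] = 3×2 = 6 → [4, 14, 6]. Given [4, 14, 6] matches, so answer: Yes

Yes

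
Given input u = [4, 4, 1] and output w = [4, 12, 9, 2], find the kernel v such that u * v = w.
Output length 4 = len(u) + len(v) - 1 ⇒ len(v) = 2. Solve v forward using v[k] = (w[k] - Σ_{i≥1} u[i]·v[k-i]) / u[0]: v[0] = w[0] / u[0] = 4 / 4 = 1; v[1] = (w[1] - 4×1) / u[0] = (12 - 4×1) / 4 = 2. So v = [1, 2]. Forward-check [4, 4, 1] * [1, 2]: w[0] = 4×1 = 4; w[1] = 4×2 + 4×1 = 12; w[2] = 4×2 + 1×1 = 9; w[3] = 1×2 = 2 → [4, 12, 9, 2] ✓

[1, 2]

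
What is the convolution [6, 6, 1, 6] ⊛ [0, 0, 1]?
y[0] = 6×0 = 0; y[1] = 6×0 + 6×0 = 0; y[2] = 6×1 + 6×0 + 1×0 = 6; y[3] = 6×1 + 1×0 + 6×0 = 6; y[4] = 1×1 + 6×0 = 1; y[5] = 6×1 = 6

[0, 0, 6, 6, 1, 6]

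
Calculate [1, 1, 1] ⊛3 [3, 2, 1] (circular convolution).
Use y[k] = Σ_j f[j]·g[(k-j) mod 3]. y[0] = 1×3 + 1×1 + 1×2 = 6; y[1] = 1×2 + 1×3 + 1×1 = 6; y[2] = 1×1 + 1×2 + 1×3 = 6. Result: [6, 6, 6]

[6, 6, 6]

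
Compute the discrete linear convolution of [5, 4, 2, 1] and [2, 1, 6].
y[0] = 5×2 = 10; y[1] = 5×1 + 4×2 = 13; y[2] = 5×6 + 4×1 + 2×2 = 38; y[3] = 4×6 + 2×1 + 1×2 = 28; y[4] = 2×6 + 1×1 = 13; y[5] = 1×6 = 6

[10, 13, 38, 28, 13, 6]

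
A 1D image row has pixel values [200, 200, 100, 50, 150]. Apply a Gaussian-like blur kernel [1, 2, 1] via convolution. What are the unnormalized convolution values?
Convolve image row [200, 200, 100, 50, 150] with kernel [1, 2, 1]: y[0] = 200×1 = 200; y[1] = 200×2 + 200×1 = 600; y[2] = 200×1 + 200×2 + 100×1 = 700; y[3] = 200×1 + 100×2 + 50×1 = 450; y[4] = 100×1 + 50×2 + 150×1 = 350; y[5] = 50×1 + 150×2 = 350; y[6] = 150×1 = 150 → [200, 600, 700, 450, 350, 350, 150]. Normalization factor = sum(kernel) = 4.

[200, 600, 700, 450, 350, 350, 150]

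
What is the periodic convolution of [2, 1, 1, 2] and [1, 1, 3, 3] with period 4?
Use y[k] = Σ_j u[j]·v[(k-j) mod 4]. y[0] = 2×1 + 1×3 + 1×3 + 2×1 = 10; y[1] = 2×1 + 1×1 + 1×3 + 2×3 = 12; y[2] = 2×3 + 1×1 + 1×1 + 2×3 = 14; y[3] = 2×3 + 1×3 + 1×1 + 2×1 = 12. Result: [10, 12, 14, 12]

[10, 12, 14, 12]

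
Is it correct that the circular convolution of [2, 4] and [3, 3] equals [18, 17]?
Recompute circular convolution of [2, 4] and [3, 3]: y[0] = 2×3 + 4×3 = 18; y[1] = 2×3 + 4×3 = 18 → [18, 18]. Compare to given [18, 17]: they differ at index 1: given 17, correct 18, so answer: No

No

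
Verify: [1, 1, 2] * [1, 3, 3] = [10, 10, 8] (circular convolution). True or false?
Recompute circular convolution of [1, 1, 2] and [1, 3, 3]: y[0] = 1×1 + 1×3 + 2×3 = 10; y[1] = 1×3 + 1×1 + 2×3 = 10; y[2] = 1×3 + 1×3 + 2×1 = 8 → [10, 10, 8]. Given [10, 10, 8] matches, so answer: Yes

Yes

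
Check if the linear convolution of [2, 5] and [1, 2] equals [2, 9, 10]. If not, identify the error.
Recompute linear convolution of [2, 5] and [1, 2]: y[0] = 2×1 = 2; y[1] = 2×2 + 5×1 = 9; y[2] = 5×2 = 10 → [2, 9, 10]. Given [2, 9, 10] matches, so answer: Yes

Yes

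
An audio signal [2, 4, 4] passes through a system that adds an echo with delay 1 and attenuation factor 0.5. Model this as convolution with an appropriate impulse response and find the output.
Direct-path + delayed-attenuated-path model → impulse response h = [1, 0.5] (1 at lag 0, 0.5 at lag 1). Output y[n] = x[n] + 0.5·x[n - 1] (with x[n] = 0 outside 0..2): y[0] = 2 + 0.5×0 = 2; y[1] = 4 + 0.5×2 = 5.0; y[2] = 4 + 0.5×4 = 6.0; y[3] = 0 + 0.5×4 = 2.0. So y = [2, 5.0, 6.0, 2.0]

[2, 5.0, 6.0, 2.0]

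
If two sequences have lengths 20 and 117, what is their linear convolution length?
Linear/full convolution length: m + n - 1 = 20 + 117 - 1 = 136

136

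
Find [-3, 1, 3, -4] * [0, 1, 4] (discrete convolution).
y[0] = -3×0 = 0; y[1] = -3×1 + 1×0 = -3; y[2] = -3×4 + 1×1 + 3×0 = -11; y[3] = 1×4 + 3×1 + -4×0 = 7; y[4] = 3×4 + -4×1 = 8; y[5] = -4×4 = -16

[0, -3, -11, 7, 8, -16]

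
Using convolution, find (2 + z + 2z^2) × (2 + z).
Ascending coefficients: a = [2, 1, 2], b = [2, 1]. c[0] = 2×2 = 4; c[1] = 2×1 + 1×2 = 4; c[2] = 1×1 + 2×2 = 5; c[3] = 2×1 = 2. Result coefficients: [4, 4, 5, 2] → 4 + 4z + 5z^2 + 2z^3

4 + 4z + 5z^2 + 2z^3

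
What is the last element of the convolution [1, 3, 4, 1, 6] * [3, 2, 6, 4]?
Use y[k] = Σ_i a[i]·b[k-i] at k=7. y[7] = 6×4 = 24

24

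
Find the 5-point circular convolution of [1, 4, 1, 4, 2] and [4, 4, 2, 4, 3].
Use y[k] = Σ_j a[j]·b[(k-j) mod 5]. y[0] = 1×4 + 4×3 + 1×4 + 4×2 + 2×4 = 36; y[1] = 1×4 + 4×4 + 1×3 + 4×4 + 2×2 = 43; y[2] = 1×2 + 4×4 + 1×4 + 4×3 + 2×4 = 42; y[3] = 1×4 + 4×2 + 1×4 + 4×4 + 2×3 = 38; y[4] = 1×3 + 4×4 + 1×2 + 4×4 + 2×4 = 45. Result: [36, 43, 42, 38, 45]

[36, 43, 42, 38, 45]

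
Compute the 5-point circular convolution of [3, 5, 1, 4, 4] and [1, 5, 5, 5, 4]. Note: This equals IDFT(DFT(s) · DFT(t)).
Either evaluate y[k] = Σ_j s[j]·t[(k-j) mod 5] directly, or use IDFT(DFT(s) · DFT(t)). y[0] = 3×1 + 5×4 + 1×5 + 4×5 + 4×5 = 68; y[1] = 3×5 + 5×1 + 1×4 + 4×5 + 4×5 = 64; y[2] = 3×5 + 5×5 + 1×1 + 4×4 + 4×5 = 77; y[3] = 3×5 + 5×5 + 1×5 + 4×1 + 4×4 = 65; y[4] = 3×4 + 5×5 + 1×5 + 4×5 + 4×1 = 66. Result: [68, 64, 77, 65, 66]

[68, 64, 77, 65, 66]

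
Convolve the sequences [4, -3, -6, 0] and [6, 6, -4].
y[0] = 4×6 = 24; y[1] = 4×6 + -3×6 = 6; y[2] = 4×-4 + -3×6 + -6×6 = -70; y[3] = -3×-4 + -6×6 + 0×6 = -24; y[4] = -6×-4 + 0×6 = 24; y[5] = 0×-4 = 0

[24, 6, -70, -24, 24, 0]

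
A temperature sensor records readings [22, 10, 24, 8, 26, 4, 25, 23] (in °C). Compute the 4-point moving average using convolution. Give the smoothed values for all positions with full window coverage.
4-point moving average kernel = [1, 1, 1, 1]. Apply in 'valid' mode (full window coverage): avg[0] = (22 + 10 + 24 + 8) / 4 = 16.0; avg[1] = (10 + 24 + 8 + 26) / 4 = 17.0; avg[2] = (24 + 8 + 26 + 4) / 4 = 15.5; avg[3] = (8 + 26 + 4 + 25) / 4 = 15.75; avg[4] = (26 + 4 + 25 + 23) / 4 = 19.5. Smoothed values: [16.0, 17.0, 15.5, 15.75, 19.5]

[16.0, 17.0, 15.5, 15.75, 19.5]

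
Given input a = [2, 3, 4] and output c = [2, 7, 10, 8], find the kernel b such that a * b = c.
Output length 4 = len(a) + len(b) - 1 ⇒ len(b) = 2. Solve b forward using b[k] = (c[k] - Σ_{i≥1} a[i]·b[k-i]) / a[0]: b[0] = c[0] / a[0] = 2 / 2 = 1; b[1] = (c[1] - 3×1) / a[0] = (7 - 3×1) / 2 = 2. So b = [1, 2]. Forward-check [2, 3, 4] * [1, 2]: c[0] = 2×1 = 2; c[1] = 2×2 + 3×1 = 7; c[2] = 3×2 + 4×1 = 10; c[3] = 4×2 = 8 → [2, 7, 10, 8] ✓

[1, 2]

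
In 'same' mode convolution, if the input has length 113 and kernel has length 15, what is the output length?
'Same' mode returns an output with the same length as the input: 113

113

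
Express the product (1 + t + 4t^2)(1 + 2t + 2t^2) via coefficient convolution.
Ascending coefficients: a = [1, 1, 4], b = [1, 2, 2]. c[0] = 1×1 = 1; c[1] = 1×2 + 1×1 = 3; c[2] = 1×2 + 1×2 + 4×1 = 8; c[3] = 1×2 + 4×2 = 10; c[4] = 4×2 = 8. Result coefficients: [1, 3, 8, 10, 8] → 1 + 3t + 8t^2 + 10t^3 + 8t^4

1 + 3t + 8t^2 + 10t^3 + 8t^4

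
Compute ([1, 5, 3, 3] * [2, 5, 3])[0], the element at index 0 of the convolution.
Use y[k] = Σ_i a[i]·b[k-i] at k=0. y[0] = 1×2 = 2

2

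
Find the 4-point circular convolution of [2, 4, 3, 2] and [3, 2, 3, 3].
Use y[k] = Σ_j u[j]·v[(k-j) mod 4]. y[0] = 2×3 + 4×3 + 3×3 + 2×2 = 31; y[1] = 2×2 + 4×3 + 3×3 + 2×3 = 31; y[2] = 2×3 + 4×2 + 3×3 + 2×3 = 29; y[3] = 2×3 + 4×3 + 3×2 + 2×3 = 30. Result: [31, 31, 29, 30]

[31, 31, 29, 30]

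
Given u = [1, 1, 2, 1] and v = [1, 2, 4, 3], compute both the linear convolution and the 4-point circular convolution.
Linear: y_lin[0] = 1×1 = 1; y_lin[1] = 1×2 + 1×1 = 3; y_lin[2] = 1×4 + 1×2 + 2×1 = 8; y_lin[3] = 1×3 + 1×4 + 2×2 + 1×1 = 12; y_lin[4] = 1×3 + 2×4 + 1×2 = 13; y_lin[5] = 2×3 + 1×4 = 10; y_lin[6] = 1×3 = 3 → [1, 3, 8, 12, 13, 10, 3]. Circular (length 4): y[0] = 1×1 + 1×3 + 2×4 + 1×2 = 14; y[1] = 1×2 + 1×1 + 2×3 + 1×4 = 13; y[2] = 1×4 + 1×2 + 2×1 + 1×3 = 11; y[3] = 1×3 + 1×4 + 2×2 + 1×1 = 12 → [14, 13, 11, 12]

Linear: [1, 3, 8, 12, 13, 10, 3], Circular: [14, 13, 11, 12]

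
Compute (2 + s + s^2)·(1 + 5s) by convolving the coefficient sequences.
Ascending coefficients: a = [2, 1, 1], b = [1, 5]. c[0] = 2×1 = 2; c[1] = 2×5 + 1×1 = 11; c[2] = 1×5 + 1×1 = 6; c[3] = 1×5 = 5. Result coefficients: [2, 11, 6, 5] → 2 + 11s + 6s^2 + 5s^3

2 + 11s + 6s^2 + 5s^3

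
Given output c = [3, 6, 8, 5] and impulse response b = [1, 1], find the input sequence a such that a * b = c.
Deconvolve c=[3, 6, 8, 5] by b=[1, 1]. Since b[0]=1, solve forward: a[0] = c[0] / 1 = 3; a[1] = (c[1] - 3×1) / 1 = 3; a[2] = (c[2] - 3×1) / 1 = 5. So a = [3, 3, 5]. Check by forward convolution: c[0] = 3×1 = 3; c[1] = 3×1 + 3×1 = 6; c[2] = 3×1 + 5×1 = 8; c[3] = 5×1 = 5

[3, 3, 5]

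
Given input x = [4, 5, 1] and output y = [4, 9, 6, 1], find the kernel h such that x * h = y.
Output length 4 = len(x) + len(h) - 1 ⇒ len(h) = 2. Solve h forward using h[k] = (y[k] - Σ_{i≥1} x[i]·h[k-i]) / x[0]: h[0] = y[0] / x[0] = 4 / 4 = 1; h[1] = (y[1] - 5×1) / x[0] = (9 - 5×1) / 4 = 1. So h = [1, 1]. Forward-check [4, 5, 1] * [1, 1]: y[0] = 4×1 = 4; y[1] = 4×1 + 5×1 = 9; y[2] = 5×1 + 1×1 = 6; y[3] = 1×1 = 1 → [4, 9, 6, 1] ✓

[1, 1]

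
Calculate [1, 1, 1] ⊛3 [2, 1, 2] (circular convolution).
Use y[k] = Σ_j u[j]·v[(k-j) mod 3]. y[0] = 1×2 + 1×2 + 1×1 = 5; y[1] = 1×1 + 1×2 + 1×2 = 5; y[2] = 1×2 + 1×1 + 1×2 = 5. Result: [5, 5, 5]

[5, 5, 5]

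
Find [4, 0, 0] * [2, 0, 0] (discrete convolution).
y[0] = 4×2 = 8; y[1] = 4×0 + 0×2 = 0; y[2] = 4×0 + 0×0 + 0×2 = 0; y[3] = 0×0 + 0×0 = 0; y[4] = 0×0 = 0

[8, 0, 0, 0, 0]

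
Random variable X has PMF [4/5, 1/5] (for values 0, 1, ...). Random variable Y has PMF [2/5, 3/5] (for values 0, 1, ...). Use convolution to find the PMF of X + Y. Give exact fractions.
P(X+Y=k) = Σ_i P(X=i)·P(Y=k-i) — a convolution of [4/5, 1/5] and [2/5, 3/5]. P(X+Y=0) = (4/5)×(2/5) = 8/25; P(X+Y=1) = (4/5)×(3/5) + (1/5)×(2/5) = 12/25 + 2/25 = 14/25; P(X+Y=2) = (1/5)×(3/5) = 3/25. PMF: [8/25, 14/25, 3/25] (sums to 1 ✓)

[8/25, 14/25, 3/25]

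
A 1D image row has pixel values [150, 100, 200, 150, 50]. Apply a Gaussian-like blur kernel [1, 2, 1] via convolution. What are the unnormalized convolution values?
Convolve image row [150, 100, 200, 150, 50] with kernel [1, 2, 1]: y[0] = 150×1 = 150; y[1] = 150×2 + 100×1 = 400; y[2] = 150×1 + 100×2 + 200×1 = 550; y[3] = 100×1 + 200×2 + 150×1 = 650; y[4] = 200×1 + 150×2 + 50×1 = 550; y[5] = 150×1 + 50×2 = 250; y[6] = 50×1 = 50 → [150, 400, 550, 650, 550, 250, 50]. Normalization factor = sum(kernel) = 4.

[150, 400, 550, 650, 550, 250, 50]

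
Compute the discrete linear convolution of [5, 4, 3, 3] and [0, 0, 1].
y[0] = 5×0 = 0; y[1] = 5×0 + 4×0 = 0; y[2] = 5×1 + 4×0 + 3×0 = 5; y[3] = 4×1 + 3×0 + 3×0 = 4; y[4] = 3×1 + 3×0 = 3; y[5] = 3×1 = 3

[0, 0, 5, 4, 3, 3]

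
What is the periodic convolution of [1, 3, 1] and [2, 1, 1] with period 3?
Use y[k] = Σ_j x[j]·h[(k-j) mod 3]. y[0] = 1×2 + 3×1 + 1×1 = 6; y[1] = 1×1 + 3×2 + 1×1 = 8; y[2] = 1×1 + 3×1 + 1×2 = 6. Result: [6, 8, 6]

[6, 8, 6]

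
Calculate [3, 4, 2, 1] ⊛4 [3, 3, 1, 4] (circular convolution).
Use y[k] = Σ_j u[j]·v[(k-j) mod 4]. y[0] = 3×3 + 4×4 + 2×1 + 1×3 = 30; y[1] = 3×3 + 4×3 + 2×4 + 1×1 = 30; y[2] = 3×1 + 4×3 + 2×3 + 1×4 = 25; y[3] = 3×4 + 4×1 + 2×3 + 1×3 = 25. Result: [30, 30, 25, 25]

[30, 30, 25, 25]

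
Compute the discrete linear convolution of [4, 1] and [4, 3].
y[0] = 4×4 = 16; y[1] = 4×3 + 1×4 = 16; y[2] = 1×3 = 3

[16, 16, 3]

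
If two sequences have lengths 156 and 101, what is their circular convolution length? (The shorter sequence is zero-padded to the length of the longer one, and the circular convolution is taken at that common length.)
Circular convolution (zero-padding the shorter input) has length max(m, n) = max(156, 101) = 156

156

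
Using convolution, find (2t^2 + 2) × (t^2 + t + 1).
Ascending coefficients: a = [2, 0, 2], b = [1, 1, 1]. c[0] = 2×1 = 2; c[1] = 2×1 + 0×1 = 2; c[2] = 2×1 + 0×1 + 2×1 = 4; c[3] = 0×1 + 2×1 = 2; c[4] = 2×1 = 2. Result coefficients: [2, 2, 4, 2, 2] → 2t^4 + 2t^3 + 4t^2 + 2t + 2

2t^4 + 2t^3 + 4t^2 + 2t + 2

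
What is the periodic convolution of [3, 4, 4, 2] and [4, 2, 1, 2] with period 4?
Use y[k] = Σ_j f[j]·g[(k-j) mod 4]. y[0] = 3×4 + 4×2 + 4×1 + 2×2 = 28; y[1] = 3×2 + 4×4 + 4×2 + 2×1 = 32; y[2] = 3×1 + 4×2 + 4×4 + 2×2 = 31; y[3] = 3×2 + 4×1 + 4×2 + 2×4 = 26. Result: [28, 32, 31, 26]

[28, 32, 31, 26]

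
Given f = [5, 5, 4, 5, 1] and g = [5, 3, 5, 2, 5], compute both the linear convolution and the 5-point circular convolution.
Linear: y_lin[0] = 5×5 = 25; y_lin[1] = 5×3 + 5×5 = 40; y_lin[2] = 5×5 + 5×3 + 4×5 = 60; y_lin[3] = 5×2 + 5×5 + 4×3 + 5×5 = 72; y_lin[4] = 5×5 + 5×2 + 4×5 + 5×3 + 1×5 = 75; y_lin[5] = 5×5 + 4×2 + 5×5 + 1×3 = 61; y_lin[6] = 4×5 + 5×2 + 1×5 = 35; y_lin[7] = 5×5 + 1×2 = 27; y_lin[8] = 1×5 = 5 → [25, 40, 60, 72, 75, 61, 35, 27, 5]. Circular (length 5): y[0] = 5×5 + 5×5 + 4×2 + 5×5 + 1×3 = 86; y[1] = 5×3 + 5×5 + 4×5 + 5×2 + 1×5 = 75; y[2] = 5×5 + 5×3 + 4×5 + 5×5 + 1×2 = 87; y[3] = 5×2 + 5×5 + 4×3 + 5×5 + 1×5 = 77; y[4] = 5×5 + 5×2 + 4×5 + 5×3 + 1×5 = 75 → [86, 75, 87, 77, 75]

Linear: [25, 40, 60, 72, 75, 61, 35, 27, 5], Circular: [86, 75, 87, 77, 75]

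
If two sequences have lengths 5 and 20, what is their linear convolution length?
Linear/full convolution length: m + n - 1 = 5 + 20 - 1 = 24

24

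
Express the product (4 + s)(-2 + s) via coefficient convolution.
Ascending coefficients: a = [4, 1], b = [-2, 1]. c[0] = 4×-2 = -8; c[1] = 4×1 + 1×-2 = 2; c[2] = 1×1 = 1. Result coefficients: [-8, 2, 1] → -8 + 2s + s^2

-8 + 2s + s^2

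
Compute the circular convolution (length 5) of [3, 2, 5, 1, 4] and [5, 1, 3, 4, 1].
Use y[k] = Σ_j x[j]·h[(k-j) mod 5]. y[0] = 3×5 + 2×1 + 5×4 + 1×3 + 4×1 = 44; y[1] = 3×1 + 2×5 + 5×1 + 1×4 + 4×3 = 34; y[2] = 3×3 + 2×1 + 5×5 + 1×1 + 4×4 = 53; y[3] = 3×4 + 2×3 + 5×1 + 1×5 + 4×1 = 32; y[4] = 3×1 + 2×4 + 5×3 + 1×1 + 4×5 = 47. Result: [44, 34, 53, 32, 47]

[44, 34, 53, 32, 47]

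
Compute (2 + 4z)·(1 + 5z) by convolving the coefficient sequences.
Ascending coefficients: a = [2, 4], b = [1, 5]. c[0] = 2×1 = 2; c[1] = 2×5 + 4×1 = 14; c[2] = 4×5 = 20. Result coefficients: [2, 14, 20] → 2 + 14z + 20z^2

2 + 14z + 20z^2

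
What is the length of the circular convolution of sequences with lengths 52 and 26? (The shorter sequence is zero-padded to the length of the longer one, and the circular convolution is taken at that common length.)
Circular convolution (zero-padding the shorter input) has length max(m, n) = max(52, 26) = 52

52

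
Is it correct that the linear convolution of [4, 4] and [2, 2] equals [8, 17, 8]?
Recompute linear convolution of [4, 4] and [2, 2]: y[0] = 4×2 = 8; y[1] = 4×2 + 4×2 = 16; y[2] = 4×2 = 8 → [8, 16, 8]. Compare to given [8, 17, 8]: they differ at index 1: given 17, correct 16, so answer: No

No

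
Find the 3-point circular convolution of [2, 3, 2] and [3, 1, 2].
Use y[k] = Σ_j f[j]·g[(k-j) mod 3]. y[0] = 2×3 + 3×2 + 2×1 = 14; y[1] = 2×1 + 3×3 + 2×2 = 15; y[2] = 2×2 + 3×1 + 2×3 = 13. Result: [14, 15, 13]

[14, 15, 13]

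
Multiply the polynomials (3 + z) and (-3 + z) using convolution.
Ascending coefficients: a = [3, 1], b = [-3, 1]. c[0] = 3×-3 = -9; c[1] = 3×1 + 1×-3 = 0; c[2] = 1×1 = 1. Result coefficients: [-9, 0, 1] → -9 + z^2

-9 + z^2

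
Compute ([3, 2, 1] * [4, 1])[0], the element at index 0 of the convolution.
Use y[k] = Σ_i a[i]·b[k-i] at k=0. y[0] = 3×4 = 12

12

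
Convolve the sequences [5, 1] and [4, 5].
y[0] = 5×4 = 20; y[1] = 5×5 + 1×4 = 29; y[2] = 1×5 = 5

[20, 29, 5]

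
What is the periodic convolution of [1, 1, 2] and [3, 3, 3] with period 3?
Use y[k] = Σ_j a[j]·b[(k-j) mod 3]. y[0] = 1×3 + 1×3 + 2×3 = 12; y[1] = 1×3 + 1×3 + 2×3 = 12; y[2] = 1×3 + 1×3 + 2×3 = 12. Result: [12, 12, 12]

[12, 12, 12]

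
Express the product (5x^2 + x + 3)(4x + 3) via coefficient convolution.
Ascending coefficients: a = [3, 1, 5], b = [3, 4]. c[0] = 3×3 = 9; c[1] = 3×4 + 1×3 = 15; c[2] = 1×4 + 5×3 = 19; c[3] = 5×4 = 20. Result coefficients: [9, 15, 19, 20] → 20x^3 + 19x^2 + 15x + 9

20x^3 + 19x^2 + 15x + 9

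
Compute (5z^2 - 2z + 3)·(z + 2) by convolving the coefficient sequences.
Ascending coefficients: a = [3, -2, 5], b = [2, 1]. c[0] = 3×2 = 6; c[1] = 3×1 + -2×2 = -1; c[2] = -2×1 + 5×2 = 8; c[3] = 5×1 = 5. Result coefficients: [6, -1, 8, 5] → 5z^3 + 8z^2 - z + 6

5z^3 + 8z^2 - z + 6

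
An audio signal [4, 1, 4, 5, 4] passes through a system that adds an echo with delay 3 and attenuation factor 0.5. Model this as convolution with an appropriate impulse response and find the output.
Direct-path + delayed-attenuated-path model → impulse response h = [1, 0, 0, 0.5] (1 at lag 0, 0.5 at lag 3). Output y[n] = x[n] + 0.5·x[n - 3] (with x[n] = 0 outside 0..4): y[0] = 4 + 0.5×0 = 4; y[1] = 1 + 0.5×0 = 1; y[2] = 4 + 0.5×0 = 4; y[3] = 5 + 0.5×4 = 7.0; y[4] = 4 + 0.5×1 = 4.5; y[5] = 0 + 0.5×4 = 2.0; y[6] = 0 + 0.5×5 = 2.5; y[7] = 0 + 0.5×4 = 2.0. So y = [4, 1, 4, 7.0, 4.5, 2.0, 2.5, 2.0]

[4, 1, 4, 7.0, 4.5, 2.0, 2.5, 2.0]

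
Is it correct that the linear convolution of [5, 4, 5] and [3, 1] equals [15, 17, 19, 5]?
Recompute linear convolution of [5, 4, 5] and [3, 1]: y[0] = 5×3 = 15; y[1] = 5×1 + 4×3 = 17; y[2] = 4×1 + 5×3 = 19; y[3] = 5×1 = 5 → [15, 17, 19, 5]. Given [15, 17, 19, 5] matches, so answer: Yes

Yes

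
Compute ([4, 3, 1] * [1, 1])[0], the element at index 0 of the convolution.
Use y[k] = Σ_i a[i]·b[k-i] at k=0. y[0] = 4×1 = 4

4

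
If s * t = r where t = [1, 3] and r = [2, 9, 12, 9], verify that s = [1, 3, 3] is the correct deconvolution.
Forward-compute [1, 3, 3] * [1, 3]: r[0] = 1×1 = 1; r[1] = 1×3 + 3×1 = 6; r[2] = 3×3 + 3×1 = 12; r[3] = 3×3 = 9 → [1, 6, 12, 9]. Does not match given r = [2, 9, 12, 9].

Not verified. [1, 3, 3] * [1, 3] = [1, 6, 12, 9], which differs from [2, 9, 12, 9] at index 0.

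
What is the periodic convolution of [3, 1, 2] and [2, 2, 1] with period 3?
Use y[k] = Σ_j x[j]·h[(k-j) mod 3]. y[0] = 3×2 + 1×1 + 2×2 = 11; y[1] = 3×2 + 1×2 + 2×1 = 10; y[2] = 3×1 + 1×2 + 2×2 = 9. Result: [11, 10, 9]

[11, 10, 9]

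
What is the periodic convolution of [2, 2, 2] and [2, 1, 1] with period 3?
Use y[k] = Σ_j u[j]·v[(k-j) mod 3]. y[0] = 2×2 + 2×1 + 2×1 = 8; y[1] = 2×1 + 2×2 + 2×1 = 8; y[2] = 2×1 + 2×1 + 2×2 = 8. Result: [8, 8, 8]

[8, 8, 8]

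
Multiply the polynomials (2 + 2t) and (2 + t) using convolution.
Ascending coefficients: a = [2, 2], b = [2, 1]. c[0] = 2×2 = 4; c[1] = 2×1 + 2×2 = 6; c[2] = 2×1 = 2. Result coefficients: [4, 6, 2] → 4 + 6t + 2t^2

4 + 6t + 2t^2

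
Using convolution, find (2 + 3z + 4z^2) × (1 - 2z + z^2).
Ascending coefficients: a = [2, 3, 4], b = [1, -2, 1]. c[0] = 2×1 = 2; c[1] = 2×-2 + 3×1 = -1; c[2] = 2×1 + 3×-2 + 4×1 = 0; c[3] = 3×1 + 4×-2 = -5; c[4] = 4×1 = 4. Result coefficients: [2, -1, 0, -5, 4] → 2 - z - 5z^3 + 4z^4

2 - z - 5z^3 + 4z^4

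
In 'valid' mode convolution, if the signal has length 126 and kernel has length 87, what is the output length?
'Valid' mode counts only positions where the kernel fully overlaps the signal: m - n + 1 = 126 - 87 + 1 = 40

40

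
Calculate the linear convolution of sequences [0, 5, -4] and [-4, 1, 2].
y[0] = 0×-4 = 0; y[1] = 0×1 + 5×-4 = -20; y[2] = 0×2 + 5×1 + -4×-4 = 21; y[3] = 5×2 + -4×1 = 6; y[4] = -4×2 = -8

[0, -20, 21, 6, -8]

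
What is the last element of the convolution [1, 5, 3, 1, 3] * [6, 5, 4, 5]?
Use y[k] = Σ_i a[i]·b[k-i] at k=7. y[7] = 3×5 = 15

15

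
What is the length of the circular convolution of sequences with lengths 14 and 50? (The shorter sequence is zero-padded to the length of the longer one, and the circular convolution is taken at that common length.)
Circular convolution (zero-padding the shorter input) has length max(m, n) = max(14, 50) = 50

50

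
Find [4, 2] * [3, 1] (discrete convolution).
y[0] = 4×3 = 12; y[1] = 4×1 + 2×3 = 10; y[2] = 2×1 = 2

[12, 10, 2]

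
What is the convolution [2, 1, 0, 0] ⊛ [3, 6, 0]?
y[0] = 2×3 = 6; y[1] = 2×6 + 1×3 = 15; y[2] = 2×0 + 1×6 + 0×3 = 6; y[3] = 1×0 + 0×6 + 0×3 = 0; y[4] = 0×0 + 0×6 = 0; y[5] = 0×0 = 0

[6, 15, 6, 0, 0, 0]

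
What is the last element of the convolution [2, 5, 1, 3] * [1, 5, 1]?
Use y[k] = Σ_i a[i]·b[k-i] at k=5. y[5] = 3×1 = 3

3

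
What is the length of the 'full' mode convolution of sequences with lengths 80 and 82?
Linear/full convolution length: m + n - 1 = 80 + 82 - 1 = 161

161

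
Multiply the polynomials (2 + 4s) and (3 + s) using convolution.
Ascending coefficients: a = [2, 4], b = [3, 1]. c[0] = 2×3 = 6; c[1] = 2×1 + 4×3 = 14; c[2] = 4×1 = 4. Result coefficients: [6, 14, 4] → 6 + 14s + 4s^2

6 + 14s + 4s^2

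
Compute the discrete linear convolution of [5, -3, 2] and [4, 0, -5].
y[0] = 5×4 = 20; y[1] = 5×0 + -3×4 = -12; y[2] = 5×-5 + -3×0 + 2×4 = -17; y[3] = -3×-5 + 2×0 = 15; y[4] = 2×-5 = -10

[20, -12, -17, 15, -10]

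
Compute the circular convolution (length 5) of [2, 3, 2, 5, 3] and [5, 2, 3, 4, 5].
Use y[k] = Σ_j u[j]·v[(k-j) mod 5]. y[0] = 2×5 + 3×5 + 2×4 + 5×3 + 3×2 = 54; y[1] = 2×2 + 3×5 + 2×5 + 5×4 + 3×3 = 58; y[2] = 2×3 + 3×2 + 2×5 + 5×5 + 3×4 = 59; y[3] = 2×4 + 3×3 + 2×2 + 5×5 + 3×5 = 61; y[4] = 2×5 + 3×4 + 2×3 + 5×2 + 3×5 = 53. Result: [54, 58, 59, 61, 53]

[54, 58, 59, 61, 53]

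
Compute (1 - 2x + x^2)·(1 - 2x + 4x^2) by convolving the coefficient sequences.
Ascending coefficients: a = [1, -2, 1], b = [1, -2, 4]. c[0] = 1×1 = 1; c[1] = 1×-2 + -2×1 = -4; c[2] = 1×4 + -2×-2 + 1×1 = 9; c[3] = -2×4 + 1×-2 = -10; c[4] = 1×4 = 4. Result coefficients: [1, -4, 9, -10, 4] → 1 - 4x + 9x^2 - 10x^3 + 4x^4

1 - 4x + 9x^2 - 10x^3 + 4x^4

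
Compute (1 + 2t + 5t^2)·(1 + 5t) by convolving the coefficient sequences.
Ascending coefficients: a = [1, 2, 5], b = [1, 5]. c[0] = 1×1 = 1; c[1] = 1×5 + 2×1 = 7; c[2] = 2×5 + 5×1 = 15; c[3] = 5×5 = 25. Result coefficients: [1, 7, 15, 25] → 1 + 7t + 15t^2 + 25t^3

1 + 7t + 15t^2 + 25t^3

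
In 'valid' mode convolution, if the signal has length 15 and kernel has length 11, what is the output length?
'Valid' mode counts only positions where the kernel fully overlaps the signal: m - n + 1 = 15 - 11 + 1 = 5

5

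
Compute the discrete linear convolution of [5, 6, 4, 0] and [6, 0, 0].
y[0] = 5×6 = 30; y[1] = 5×0 + 6×6 = 36; y[2] = 5×0 + 6×0 + 4×6 = 24; y[3] = 6×0 + 4×0 + 0×6 = 0; y[4] = 4×0 + 0×0 = 0; y[5] = 0×0 = 0

[30, 36, 24, 0, 0, 0]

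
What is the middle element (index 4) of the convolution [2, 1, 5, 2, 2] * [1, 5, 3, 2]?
Use y[k] = Σ_i a[i]·b[k-i] at k=4. y[4] = 1×2 + 5×3 + 2×5 + 2×1 = 29

29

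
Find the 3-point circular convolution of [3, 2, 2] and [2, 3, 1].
Use y[k] = Σ_j x[j]·h[(k-j) mod 3]. y[0] = 3×2 + 2×1 + 2×3 = 14; y[1] = 3×3 + 2×2 + 2×1 = 15; y[2] = 3×1 + 2×3 + 2×2 = 13. Result: [14, 15, 13]

[14, 15, 13]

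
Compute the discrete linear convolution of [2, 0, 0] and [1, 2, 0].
y[0] = 2×1 = 2; y[1] = 2×2 + 0×1 = 4; y[2] = 2×0 + 0×2 + 0×1 = 0; y[3] = 0×0 + 0×2 = 0; y[4] = 0×0 = 0

[2, 4, 0, 0, 0]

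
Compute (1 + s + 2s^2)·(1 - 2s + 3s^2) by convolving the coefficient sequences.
Ascending coefficients: a = [1, 1, 2], b = [1, -2, 3]. c[0] = 1×1 = 1; c[1] = 1×-2 + 1×1 = -1; c[2] = 1×3 + 1×-2 + 2×1 = 3; c[3] = 1×3 + 2×-2 = -1; c[4] = 2×3 = 6. Result coefficients: [1, -1, 3, -1, 6] → 1 - s + 3s^2 - s^3 + 6s^4

1 - s + 3s^2 - s^3 + 6s^4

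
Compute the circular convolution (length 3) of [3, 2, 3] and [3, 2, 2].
Use y[k] = Σ_j s[j]·t[(k-j) mod 3]. y[0] = 3×3 + 2×2 + 3×2 = 19; y[1] = 3×2 + 2×3 + 3×2 = 18; y[2] = 3×2 + 2×2 + 3×3 = 19. Result: [19, 18, 19]

[19, 18, 19]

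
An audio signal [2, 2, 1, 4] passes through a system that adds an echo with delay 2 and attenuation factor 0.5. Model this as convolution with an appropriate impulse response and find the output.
Direct-path + delayed-attenuated-path model → impulse response h = [1, 0, 0.5] (1 at lag 0, 0.5 at lag 2). Output y[n] = x[n] + 0.5·x[n - 2] (with x[n] = 0 outside 0..3): y[0] = 2 + 0.5×0 = 2; y[1] = 2 + 0.5×0 = 2; y[2] = 1 + 0.5×2 = 2.0; y[3] = 4 + 0.5×2 = 5.0; y[4] = 0 + 0.5×1 = 0.5; y[5] = 0 + 0.5×4 = 2.0. So y = [2, 2, 2.0, 5.0, 0.5, 2.0]

[2, 2, 2.0, 5.0, 0.5, 2.0]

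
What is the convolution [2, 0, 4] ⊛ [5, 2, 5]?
y[0] = 2×5 = 10; y[1] = 2×2 + 0×5 = 4; y[2] = 2×5 + 0×2 + 4×5 = 30; y[3] = 0×5 + 4×2 = 8; y[4] = 4×5 = 20

[10, 4, 30, 8, 20]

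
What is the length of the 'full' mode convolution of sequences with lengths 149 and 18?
Linear/full convolution length: m + n - 1 = 149 + 18 - 1 = 166

166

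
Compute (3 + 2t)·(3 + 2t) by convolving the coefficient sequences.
Ascending coefficients: a = [3, 2], b = [3, 2]. c[0] = 3×3 = 9; c[1] = 3×2 + 2×3 = 12; c[2] = 2×2 = 4. Result coefficients: [9, 12, 4] → 9 + 12t + 4t^2

9 + 12t + 4t^2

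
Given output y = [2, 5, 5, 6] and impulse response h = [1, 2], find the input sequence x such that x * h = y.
Deconvolve y=[2, 5, 5, 6] by h=[1, 2]. Since h[0]=1, solve forward: x[0] = y[0] / 1 = 2; x[1] = (y[1] - 2×2) / 1 = 1; x[2] = (y[2] - 1×2) / 1 = 3. So x = [2, 1, 3]. Check by forward convolution: y[0] = 2×1 = 2; y[1] = 2×2 + 1×1 = 5; y[2] = 1×2 + 3×1 = 5; y[3] = 3×2 = 6

[2, 1, 3]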